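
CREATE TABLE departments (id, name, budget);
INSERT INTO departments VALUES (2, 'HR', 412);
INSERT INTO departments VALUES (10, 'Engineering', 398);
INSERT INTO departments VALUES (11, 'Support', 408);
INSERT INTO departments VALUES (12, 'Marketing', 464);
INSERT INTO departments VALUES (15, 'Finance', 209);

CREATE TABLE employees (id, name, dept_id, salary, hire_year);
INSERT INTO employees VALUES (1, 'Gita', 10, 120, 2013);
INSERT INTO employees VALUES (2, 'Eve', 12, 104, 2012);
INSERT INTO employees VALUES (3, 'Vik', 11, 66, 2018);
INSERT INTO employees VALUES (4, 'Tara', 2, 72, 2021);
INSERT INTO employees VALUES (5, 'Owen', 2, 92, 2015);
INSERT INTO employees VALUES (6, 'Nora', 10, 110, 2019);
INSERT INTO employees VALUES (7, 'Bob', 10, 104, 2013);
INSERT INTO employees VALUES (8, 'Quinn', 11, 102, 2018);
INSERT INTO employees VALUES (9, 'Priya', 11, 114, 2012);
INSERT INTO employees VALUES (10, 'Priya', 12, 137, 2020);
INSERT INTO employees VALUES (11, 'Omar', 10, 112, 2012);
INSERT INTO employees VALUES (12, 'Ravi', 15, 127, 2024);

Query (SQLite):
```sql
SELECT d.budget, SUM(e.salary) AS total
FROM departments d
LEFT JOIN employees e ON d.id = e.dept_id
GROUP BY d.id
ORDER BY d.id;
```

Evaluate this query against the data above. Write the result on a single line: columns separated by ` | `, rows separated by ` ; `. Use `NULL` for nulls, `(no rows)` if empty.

412 | 164 ; 398 | 446 ; 408 | 282 ; 464 | 241 ; 209 | 127

LEFT JOIN keeps every departments row; unmatched ones get NULL for employees columns.
Group by departments.id and compute SUM(e.salary). SUM over an all-NULL group is NULL.
  2: ids {4, 5} → SUM(e.salary)=164
  10: ids {1, 6, 7, 11} → SUM(e.salary)=446
  11: ids {3, 8, 9} → SUM(e.salary)=282
  12: ids {2, 10} → SUM(e.salary)=241
  15: ids {12} → SUM(e.salary)=127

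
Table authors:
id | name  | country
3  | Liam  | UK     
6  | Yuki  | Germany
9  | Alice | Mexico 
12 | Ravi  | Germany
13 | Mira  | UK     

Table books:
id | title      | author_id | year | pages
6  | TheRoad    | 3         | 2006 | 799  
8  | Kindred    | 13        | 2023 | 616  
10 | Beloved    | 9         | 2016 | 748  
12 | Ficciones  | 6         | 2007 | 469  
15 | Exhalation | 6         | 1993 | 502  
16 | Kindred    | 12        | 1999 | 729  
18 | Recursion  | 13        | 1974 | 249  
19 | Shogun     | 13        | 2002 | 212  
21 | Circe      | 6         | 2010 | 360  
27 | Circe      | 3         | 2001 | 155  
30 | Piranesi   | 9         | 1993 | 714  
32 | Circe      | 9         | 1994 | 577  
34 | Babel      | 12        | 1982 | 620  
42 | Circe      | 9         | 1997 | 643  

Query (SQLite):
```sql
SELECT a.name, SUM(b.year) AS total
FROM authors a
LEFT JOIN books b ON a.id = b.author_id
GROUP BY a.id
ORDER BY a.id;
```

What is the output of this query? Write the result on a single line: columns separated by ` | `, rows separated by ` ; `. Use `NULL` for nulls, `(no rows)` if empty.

LEFT JOIN keeps every authors row; unmatched ones get NULL for books columns.
Group by authors.id and compute SUM(b.year). SUM over an all-NULL group is NULL.
  3: ids {6, 27} → SUM(b.year)=4007
  6: ids {12, 15, 21} → SUM(b.year)=6010
  9: ids {10, 30, 32, 42} → SUM(b.year)=8000
  12: ids {16, 34} → SUM(b.year)=3981
  13: ids {8, 18, 19} → SUM(b.year)=5999

Liam | 4007 ; Yuki | 6010 ; Alice | 8000 ; Ravi | 3981 ; Mira | 5999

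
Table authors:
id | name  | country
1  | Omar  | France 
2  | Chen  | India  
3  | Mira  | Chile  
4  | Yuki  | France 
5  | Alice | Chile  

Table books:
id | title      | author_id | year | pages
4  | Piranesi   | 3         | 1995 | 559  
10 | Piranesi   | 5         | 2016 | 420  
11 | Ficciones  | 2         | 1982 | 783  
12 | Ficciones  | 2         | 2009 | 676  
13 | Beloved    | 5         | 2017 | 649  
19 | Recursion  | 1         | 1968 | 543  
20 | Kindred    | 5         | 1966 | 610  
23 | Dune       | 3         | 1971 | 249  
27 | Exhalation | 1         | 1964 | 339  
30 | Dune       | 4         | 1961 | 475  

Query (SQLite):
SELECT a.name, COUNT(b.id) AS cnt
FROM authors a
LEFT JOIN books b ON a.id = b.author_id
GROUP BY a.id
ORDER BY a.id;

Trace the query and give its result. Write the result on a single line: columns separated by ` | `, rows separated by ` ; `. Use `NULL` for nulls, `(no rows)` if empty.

Omar | 2 ; Chen | 2 ; Mira | 2 ; Yuki | 1 ; Alice | 3

LEFT JOIN keeps every authors row; unmatched ones get NULL for books columns.
Group by authors.id and compute COUNT(b.id). COUNT(col) of an all-NULL group is 0.
  1: ids {19, 27} → COUNT(b.id)=2
  2: ids {11, 12} → COUNT(b.id)=2
  3: ids {4, 23} → COUNT(b.id)=2
  4: ids {30} → COUNT(b.id)=1
  5: ids {10, 13, 20} → COUNT(b.id)=3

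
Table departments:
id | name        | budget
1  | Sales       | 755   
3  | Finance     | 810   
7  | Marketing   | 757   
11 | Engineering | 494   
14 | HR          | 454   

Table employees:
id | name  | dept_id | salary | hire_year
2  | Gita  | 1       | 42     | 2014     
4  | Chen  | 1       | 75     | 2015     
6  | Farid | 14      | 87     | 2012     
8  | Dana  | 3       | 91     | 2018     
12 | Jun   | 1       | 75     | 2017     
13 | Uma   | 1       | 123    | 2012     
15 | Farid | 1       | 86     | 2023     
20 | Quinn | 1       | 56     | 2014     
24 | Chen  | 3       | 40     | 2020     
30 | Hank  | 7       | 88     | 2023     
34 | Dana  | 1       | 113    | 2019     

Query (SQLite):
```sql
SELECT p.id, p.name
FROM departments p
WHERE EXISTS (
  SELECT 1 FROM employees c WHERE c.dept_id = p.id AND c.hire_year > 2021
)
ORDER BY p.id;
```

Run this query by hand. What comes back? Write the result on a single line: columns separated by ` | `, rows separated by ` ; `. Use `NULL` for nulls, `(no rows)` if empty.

1 | Sales ; 7 | Marketing

For each departments row, check whether any employees with matching dept_id has hire_year > 2021.
Keep rows where that is true.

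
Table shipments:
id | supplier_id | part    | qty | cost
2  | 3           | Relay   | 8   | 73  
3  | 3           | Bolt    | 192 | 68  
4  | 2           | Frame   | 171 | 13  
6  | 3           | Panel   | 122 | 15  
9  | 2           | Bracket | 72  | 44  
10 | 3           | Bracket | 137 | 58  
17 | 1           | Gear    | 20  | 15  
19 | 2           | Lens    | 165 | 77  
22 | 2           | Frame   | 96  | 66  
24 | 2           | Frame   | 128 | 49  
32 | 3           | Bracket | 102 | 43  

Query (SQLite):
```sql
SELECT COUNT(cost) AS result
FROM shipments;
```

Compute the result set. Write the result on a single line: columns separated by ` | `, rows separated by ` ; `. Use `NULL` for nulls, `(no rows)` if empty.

11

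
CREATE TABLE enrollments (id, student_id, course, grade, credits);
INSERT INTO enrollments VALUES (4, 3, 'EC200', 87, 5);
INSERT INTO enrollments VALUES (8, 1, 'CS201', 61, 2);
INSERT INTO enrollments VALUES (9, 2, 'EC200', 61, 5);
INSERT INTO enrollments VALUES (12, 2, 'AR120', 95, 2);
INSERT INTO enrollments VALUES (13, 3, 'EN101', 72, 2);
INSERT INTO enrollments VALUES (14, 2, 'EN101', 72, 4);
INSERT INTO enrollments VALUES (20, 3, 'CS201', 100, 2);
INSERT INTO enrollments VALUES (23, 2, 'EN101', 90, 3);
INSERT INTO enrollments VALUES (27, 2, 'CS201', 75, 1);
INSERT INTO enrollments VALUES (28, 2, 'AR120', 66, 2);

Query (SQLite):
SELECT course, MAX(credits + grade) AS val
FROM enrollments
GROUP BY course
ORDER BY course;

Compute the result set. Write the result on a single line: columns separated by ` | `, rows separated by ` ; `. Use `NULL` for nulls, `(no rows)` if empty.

AR120 | 97 ; CS201 | 102 ; EC200 | 92 ; EN101 | 93

For each row compute credits + grade.
Group by course; take MAX of the expression per group.
  AR120: ids {12, 28} → MAX(credits + grade)=97
  CS201: ids {8, 20, 27} → MAX(credits + grade)=102
  EC200: ids {4, 9} → MAX(credits + grade)=92
  EN101: ids {13, 14, 23} → MAX(credits + grade)=93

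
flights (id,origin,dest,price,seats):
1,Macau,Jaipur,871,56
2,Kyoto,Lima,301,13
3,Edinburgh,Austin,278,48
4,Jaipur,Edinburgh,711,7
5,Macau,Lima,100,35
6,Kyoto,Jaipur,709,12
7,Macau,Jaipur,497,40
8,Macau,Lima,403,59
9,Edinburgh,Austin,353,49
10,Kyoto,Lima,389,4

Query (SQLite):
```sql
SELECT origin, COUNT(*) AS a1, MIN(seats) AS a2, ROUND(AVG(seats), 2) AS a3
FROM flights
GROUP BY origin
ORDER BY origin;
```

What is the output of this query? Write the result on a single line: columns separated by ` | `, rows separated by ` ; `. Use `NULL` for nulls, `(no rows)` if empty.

Group flights by origin.
Per group compute: COUNT(*), MIN(seats), ROUND(AVG(seats), 2).
  Edinburgh: ids {3, 9} → COUNT(*)=2, MIN(seats)=48, ROUND(AVG(seats), 2)=48.5
  Jaipur: ids {4} → COUNT(*)=1, MIN(seats)=7, ROUND(AVG(seats), 2)=7
  Kyoto: ids {2, 6, 10} → COUNT(*)=3, MIN(seats)=4, ROUND(AVG(seats), 2)=9.67
  Macau: ids {1, 5, 7, 8} → COUNT(*)=4, MIN(seats)=35, ROUND(AVG(seats), 2)=47.5

Edinburgh | 2 | 48 | 48.5 ; Jaipur | 1 | 7 | 7 ; Kyoto | 3 | 4 | 9.67 ; Macau | 4 | 35 | 47.5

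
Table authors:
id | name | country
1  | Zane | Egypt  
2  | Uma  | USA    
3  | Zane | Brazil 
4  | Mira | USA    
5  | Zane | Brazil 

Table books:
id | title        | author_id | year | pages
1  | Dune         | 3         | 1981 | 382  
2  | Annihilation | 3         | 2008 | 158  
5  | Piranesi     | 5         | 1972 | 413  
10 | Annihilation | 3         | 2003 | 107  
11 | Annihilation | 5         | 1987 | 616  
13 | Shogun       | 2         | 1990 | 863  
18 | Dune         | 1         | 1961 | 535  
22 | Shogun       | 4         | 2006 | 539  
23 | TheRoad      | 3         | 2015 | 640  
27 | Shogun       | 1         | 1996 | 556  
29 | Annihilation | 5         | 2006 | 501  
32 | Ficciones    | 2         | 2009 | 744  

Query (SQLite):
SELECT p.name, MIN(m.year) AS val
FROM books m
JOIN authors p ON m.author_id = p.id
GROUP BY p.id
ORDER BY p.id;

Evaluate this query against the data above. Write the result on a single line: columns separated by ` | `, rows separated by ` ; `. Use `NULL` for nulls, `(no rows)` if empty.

Zane | 1961 ; Uma | 1990 ; Zane | 1981 ; Mira | 2006 ; Zane | 1972

Join each books row to its authors via author_id.
Group joined rows by authors.id; compute MIN(m.year) per group.
  1: ids {18, 27} → MIN(m.year)=1961
  2: ids {13, 32} → MIN(m.year)=1990
  3: ids {1, 2, 10, 23} → MIN(m.year)=1981
  4: ids {22} → MIN(m.year)=2006
  5: ids {5, 11, 29} → MIN(m.year)=1972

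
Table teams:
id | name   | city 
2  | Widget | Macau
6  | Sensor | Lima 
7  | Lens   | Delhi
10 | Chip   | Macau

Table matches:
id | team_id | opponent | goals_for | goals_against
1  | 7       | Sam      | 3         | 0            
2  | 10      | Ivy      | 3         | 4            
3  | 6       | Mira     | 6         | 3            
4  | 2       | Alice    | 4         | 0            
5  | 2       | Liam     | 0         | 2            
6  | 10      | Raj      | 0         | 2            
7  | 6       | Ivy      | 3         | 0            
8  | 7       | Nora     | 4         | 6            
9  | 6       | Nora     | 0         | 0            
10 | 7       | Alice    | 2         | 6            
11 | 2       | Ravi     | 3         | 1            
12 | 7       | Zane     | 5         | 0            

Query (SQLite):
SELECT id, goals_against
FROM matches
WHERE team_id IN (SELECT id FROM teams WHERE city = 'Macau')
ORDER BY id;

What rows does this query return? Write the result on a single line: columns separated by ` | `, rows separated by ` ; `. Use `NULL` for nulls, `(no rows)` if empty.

2 | 4 ; 4 | 0 ; 5 | 2 ; 6 | 2 ; 11 | 1

Inner query: teams.id where city = 'Macau'.
Outer: keep matches rows whose team_id is in that set.
Inner query → {2, 10}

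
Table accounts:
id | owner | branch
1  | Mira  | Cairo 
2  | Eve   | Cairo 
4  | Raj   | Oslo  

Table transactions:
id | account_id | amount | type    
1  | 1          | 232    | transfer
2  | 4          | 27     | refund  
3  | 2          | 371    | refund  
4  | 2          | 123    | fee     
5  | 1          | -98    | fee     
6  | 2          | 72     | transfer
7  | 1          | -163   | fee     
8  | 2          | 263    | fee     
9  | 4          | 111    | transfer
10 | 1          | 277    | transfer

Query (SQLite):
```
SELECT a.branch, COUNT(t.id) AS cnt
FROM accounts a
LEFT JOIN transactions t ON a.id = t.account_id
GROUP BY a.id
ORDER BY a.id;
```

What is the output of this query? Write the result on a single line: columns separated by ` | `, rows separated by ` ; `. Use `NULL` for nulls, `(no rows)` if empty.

LEFT JOIN keeps every accounts row; unmatched ones get NULL for transactions columns.
Group by accounts.id and compute COUNT(t.id). COUNT(col) of an all-NULL group is 0.
  1: ids {1, 5, 7, 10} → COUNT(t.id)=4
  2: ids {3, 4, 6, 8} → COUNT(t.id)=4
  4: ids {2, 9} → COUNT(t.id)=2

Cairo | 4 ; Cairo | 4 ; Oslo | 2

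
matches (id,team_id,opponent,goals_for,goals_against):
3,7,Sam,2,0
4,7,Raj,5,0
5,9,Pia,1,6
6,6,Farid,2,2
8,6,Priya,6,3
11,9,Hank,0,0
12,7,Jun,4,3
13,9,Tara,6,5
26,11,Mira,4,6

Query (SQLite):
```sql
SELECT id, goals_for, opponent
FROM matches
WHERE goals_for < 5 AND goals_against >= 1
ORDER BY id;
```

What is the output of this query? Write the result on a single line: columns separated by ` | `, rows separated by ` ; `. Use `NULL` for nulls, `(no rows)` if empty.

5 | 1 | Pia ; 6 | 2 | Farid ; 12 | 4 | Jun ; 26 | 4 | Mira

goals_for < 5: ids {3, 5, 6, 11, 12, 26}
goals_against >= 1: ids {5, 6, 8, 12, 13, 26}
Combine with AND.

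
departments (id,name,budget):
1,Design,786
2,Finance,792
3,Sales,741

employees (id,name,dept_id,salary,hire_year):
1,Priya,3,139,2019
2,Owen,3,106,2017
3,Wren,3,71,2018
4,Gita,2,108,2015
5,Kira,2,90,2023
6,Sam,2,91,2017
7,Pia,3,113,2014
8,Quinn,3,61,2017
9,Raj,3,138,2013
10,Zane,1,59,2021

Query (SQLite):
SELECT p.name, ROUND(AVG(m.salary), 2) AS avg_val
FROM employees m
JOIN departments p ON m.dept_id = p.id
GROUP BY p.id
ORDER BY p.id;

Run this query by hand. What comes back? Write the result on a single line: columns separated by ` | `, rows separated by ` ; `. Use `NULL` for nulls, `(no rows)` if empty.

Design | 59 ; Finance | 96.33 ; Sales | 104.67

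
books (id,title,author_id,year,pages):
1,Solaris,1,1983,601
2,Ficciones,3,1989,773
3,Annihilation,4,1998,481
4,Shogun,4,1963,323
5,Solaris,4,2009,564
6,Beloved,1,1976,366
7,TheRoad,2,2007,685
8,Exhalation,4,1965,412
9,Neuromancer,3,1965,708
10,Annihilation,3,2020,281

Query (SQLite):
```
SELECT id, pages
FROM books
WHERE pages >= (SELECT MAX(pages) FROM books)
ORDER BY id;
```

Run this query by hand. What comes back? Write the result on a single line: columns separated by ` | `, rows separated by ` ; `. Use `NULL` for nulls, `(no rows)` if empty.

2 | 773

Scalar subquery: MAX(pages) over all books rows = 773.
Keep rows where pages >= that value.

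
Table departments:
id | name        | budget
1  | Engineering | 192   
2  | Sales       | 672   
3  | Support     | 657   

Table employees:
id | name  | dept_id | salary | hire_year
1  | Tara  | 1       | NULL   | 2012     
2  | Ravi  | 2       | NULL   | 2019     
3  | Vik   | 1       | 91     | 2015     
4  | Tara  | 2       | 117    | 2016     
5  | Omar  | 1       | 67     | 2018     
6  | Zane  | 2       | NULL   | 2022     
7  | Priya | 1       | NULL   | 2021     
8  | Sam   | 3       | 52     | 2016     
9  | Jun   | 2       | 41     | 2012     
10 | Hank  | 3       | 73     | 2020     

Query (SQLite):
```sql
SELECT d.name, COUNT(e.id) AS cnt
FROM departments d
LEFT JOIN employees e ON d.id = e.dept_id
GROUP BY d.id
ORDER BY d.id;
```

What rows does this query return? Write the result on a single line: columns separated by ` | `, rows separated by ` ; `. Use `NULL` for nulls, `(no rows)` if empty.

LEFT JOIN keeps every departments row; unmatched ones get NULL for employees columns.
Group by departments.id and compute COUNT(e.id). COUNT(col) of an all-NULL group is 0.
  1: ids {1, 3, 5, 7} → COUNT(e.id)=4
  2: ids {2, 4, 6, 9} → COUNT(e.id)=4
  3: ids {8, 10} → COUNT(e.id)=2

Engineering | 4 ; Sales | 4 ; Support | 2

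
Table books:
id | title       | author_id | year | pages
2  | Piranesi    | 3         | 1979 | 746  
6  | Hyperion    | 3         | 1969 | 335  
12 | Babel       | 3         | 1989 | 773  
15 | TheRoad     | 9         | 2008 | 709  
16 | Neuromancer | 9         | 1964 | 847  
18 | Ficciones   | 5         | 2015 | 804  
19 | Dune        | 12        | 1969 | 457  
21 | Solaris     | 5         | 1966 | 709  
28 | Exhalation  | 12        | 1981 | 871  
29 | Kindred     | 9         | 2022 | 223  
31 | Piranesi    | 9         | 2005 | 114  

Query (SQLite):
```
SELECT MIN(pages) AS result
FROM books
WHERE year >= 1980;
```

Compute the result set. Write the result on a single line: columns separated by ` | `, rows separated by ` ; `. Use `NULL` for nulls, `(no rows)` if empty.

114

Rows where year >= 1980 → pages values: [773, 709, 804, 871, 223, 114].
MIN of non-NULL values = 114.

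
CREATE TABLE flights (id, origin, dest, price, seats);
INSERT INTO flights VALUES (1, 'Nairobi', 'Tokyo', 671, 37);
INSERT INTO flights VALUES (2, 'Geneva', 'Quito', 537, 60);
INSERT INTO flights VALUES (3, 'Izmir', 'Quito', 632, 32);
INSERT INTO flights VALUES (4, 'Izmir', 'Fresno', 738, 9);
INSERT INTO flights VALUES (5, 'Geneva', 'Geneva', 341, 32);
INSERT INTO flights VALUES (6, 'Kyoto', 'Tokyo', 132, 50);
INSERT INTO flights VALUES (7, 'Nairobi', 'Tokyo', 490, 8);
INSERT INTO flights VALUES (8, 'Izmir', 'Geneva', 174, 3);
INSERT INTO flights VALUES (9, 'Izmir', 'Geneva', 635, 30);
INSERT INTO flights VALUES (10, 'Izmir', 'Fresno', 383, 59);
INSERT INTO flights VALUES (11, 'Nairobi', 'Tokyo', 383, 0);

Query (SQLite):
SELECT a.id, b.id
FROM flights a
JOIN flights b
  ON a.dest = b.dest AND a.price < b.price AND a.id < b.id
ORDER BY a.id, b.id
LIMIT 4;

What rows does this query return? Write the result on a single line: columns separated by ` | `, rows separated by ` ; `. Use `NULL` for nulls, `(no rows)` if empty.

Pairs (a,b) with same dest, a.price < b.price, a.id < b.id.
dest groups: Fresno:{4,10} Geneva:{5,8,9} Quito:{2,3} Tokyo:{1,6,7,11}
Ordered by (a.id, b.id); first 4.

2 | 3 ; 5 | 9 ; 6 | 7 ; 6 | 11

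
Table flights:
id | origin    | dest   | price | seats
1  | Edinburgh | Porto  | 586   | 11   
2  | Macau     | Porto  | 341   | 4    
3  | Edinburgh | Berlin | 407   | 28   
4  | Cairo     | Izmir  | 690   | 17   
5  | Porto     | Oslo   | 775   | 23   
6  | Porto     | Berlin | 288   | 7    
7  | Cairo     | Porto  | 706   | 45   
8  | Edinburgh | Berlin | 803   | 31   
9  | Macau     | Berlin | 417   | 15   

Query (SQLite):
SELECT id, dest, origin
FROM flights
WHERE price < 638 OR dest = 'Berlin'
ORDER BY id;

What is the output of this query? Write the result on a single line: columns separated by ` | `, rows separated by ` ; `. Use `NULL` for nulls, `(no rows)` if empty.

1 | Porto | Edinburgh ; 2 | Porto | Macau ; 3 | Berlin | Edinburgh ; 6 | Berlin | Porto ; 8 | Berlin | Edinburgh ; 9 | Berlin | Macau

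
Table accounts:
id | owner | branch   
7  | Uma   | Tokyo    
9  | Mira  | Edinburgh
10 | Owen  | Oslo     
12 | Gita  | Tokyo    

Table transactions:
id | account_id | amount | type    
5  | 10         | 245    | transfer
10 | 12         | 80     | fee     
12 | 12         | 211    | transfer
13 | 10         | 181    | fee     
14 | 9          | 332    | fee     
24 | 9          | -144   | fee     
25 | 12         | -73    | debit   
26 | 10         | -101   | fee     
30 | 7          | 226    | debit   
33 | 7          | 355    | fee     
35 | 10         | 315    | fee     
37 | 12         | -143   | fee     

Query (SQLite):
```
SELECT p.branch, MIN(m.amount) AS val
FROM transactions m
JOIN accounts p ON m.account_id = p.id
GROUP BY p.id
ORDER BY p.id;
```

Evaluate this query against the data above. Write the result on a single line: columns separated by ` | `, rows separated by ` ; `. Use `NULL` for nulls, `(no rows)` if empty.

Tokyo | 226 ; Edinburgh | -144 ; Oslo | -101 ; Tokyo | -143

Join each transactions row to its accounts via account_id.
Group joined rows by accounts.id; compute MIN(m.amount) per group.
  7: ids {30, 33} → MIN(m.amount)=226
  9: ids {14, 24} → MIN(m.amount)=-144
  10: ids {5, 13, 26, 35} → MIN(m.amount)=-101
  12: ids {10, 12, 25, 37} → MIN(m.amount)=-143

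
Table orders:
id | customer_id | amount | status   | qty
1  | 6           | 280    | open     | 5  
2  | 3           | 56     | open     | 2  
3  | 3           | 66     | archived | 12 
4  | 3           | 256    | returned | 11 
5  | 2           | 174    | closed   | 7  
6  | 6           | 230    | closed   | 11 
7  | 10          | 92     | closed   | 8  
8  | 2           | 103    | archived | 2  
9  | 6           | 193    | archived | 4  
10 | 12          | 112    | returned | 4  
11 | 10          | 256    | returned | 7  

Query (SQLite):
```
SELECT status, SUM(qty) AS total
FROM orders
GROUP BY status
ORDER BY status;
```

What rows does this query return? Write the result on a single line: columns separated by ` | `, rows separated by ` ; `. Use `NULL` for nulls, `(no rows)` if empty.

Partition orders by status; compute SUM(qty) within each group.
  archived: ids {3, 8, 9} → SUM(qty)=18
  closed: ids {5, 6, 7} → SUM(qty)=26
  open: ids {1, 2} → SUM(qty)=7
  returned: ids {4, 10, 11} → SUM(qty)=22

archived | 18 ; closed | 26 ; open | 7 ; returned | 22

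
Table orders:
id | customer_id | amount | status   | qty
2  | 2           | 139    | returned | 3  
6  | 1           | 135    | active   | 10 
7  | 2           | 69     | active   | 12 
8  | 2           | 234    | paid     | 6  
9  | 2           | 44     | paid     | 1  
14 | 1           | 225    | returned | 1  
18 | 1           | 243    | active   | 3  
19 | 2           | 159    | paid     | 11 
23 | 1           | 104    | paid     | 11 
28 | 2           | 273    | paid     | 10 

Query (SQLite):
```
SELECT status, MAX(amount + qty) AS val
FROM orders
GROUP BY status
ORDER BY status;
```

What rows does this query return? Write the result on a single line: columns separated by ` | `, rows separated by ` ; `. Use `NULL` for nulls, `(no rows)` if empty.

For each row compute amount + qty.
Group by status; take MAX of the expression per group.
  active: ids {6, 7, 18} → MAX(amount + qty)=246
  paid: ids {8, 9, 19, 23, 28} → MAX(amount + qty)=283
  returned: ids {2, 14} → MAX(amount + qty)=226

active | 246 ; paid | 283 ; returned | 226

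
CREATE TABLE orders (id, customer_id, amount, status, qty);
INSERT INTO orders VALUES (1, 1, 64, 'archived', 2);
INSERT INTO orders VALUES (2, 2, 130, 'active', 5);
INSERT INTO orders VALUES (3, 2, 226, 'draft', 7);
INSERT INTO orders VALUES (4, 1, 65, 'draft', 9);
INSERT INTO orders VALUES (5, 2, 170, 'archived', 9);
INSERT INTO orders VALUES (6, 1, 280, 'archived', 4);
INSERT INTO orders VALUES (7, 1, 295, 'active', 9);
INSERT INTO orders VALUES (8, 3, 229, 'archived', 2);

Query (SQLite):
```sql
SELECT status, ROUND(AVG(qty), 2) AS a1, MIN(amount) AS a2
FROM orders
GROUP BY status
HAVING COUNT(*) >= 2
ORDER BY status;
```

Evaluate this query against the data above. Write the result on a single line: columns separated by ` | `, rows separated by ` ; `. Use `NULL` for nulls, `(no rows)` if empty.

active | 7 | 130 ; archived | 4.25 | 64 ; draft | 8 | 65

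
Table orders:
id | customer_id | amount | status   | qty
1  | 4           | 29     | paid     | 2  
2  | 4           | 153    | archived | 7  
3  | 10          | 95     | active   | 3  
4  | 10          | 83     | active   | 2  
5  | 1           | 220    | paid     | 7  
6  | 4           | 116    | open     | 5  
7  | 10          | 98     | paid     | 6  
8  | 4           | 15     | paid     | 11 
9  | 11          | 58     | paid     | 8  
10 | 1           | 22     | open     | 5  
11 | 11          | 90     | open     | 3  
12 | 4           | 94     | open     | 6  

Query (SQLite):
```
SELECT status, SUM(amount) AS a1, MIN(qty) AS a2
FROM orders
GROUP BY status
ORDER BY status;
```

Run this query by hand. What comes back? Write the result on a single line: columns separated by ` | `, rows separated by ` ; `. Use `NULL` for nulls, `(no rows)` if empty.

active | 178 | 2 ; archived | 153 | 7 ; open | 322 | 3 ; paid | 420 | 2

Group orders by status.
Per group compute: SUM(amount), MIN(qty).
  active: ids {3, 4} → SUM(amount)=178, MIN(qty)=2
  archived: ids {2} → SUM(amount)=153, MIN(qty)=7
  open: ids {6, 10, 11, 12} → SUM(amount)=322, MIN(qty)=3
  paid: ids {1, 5, 7, 8, 9} → SUM(amount)=420, MIN(qty)=2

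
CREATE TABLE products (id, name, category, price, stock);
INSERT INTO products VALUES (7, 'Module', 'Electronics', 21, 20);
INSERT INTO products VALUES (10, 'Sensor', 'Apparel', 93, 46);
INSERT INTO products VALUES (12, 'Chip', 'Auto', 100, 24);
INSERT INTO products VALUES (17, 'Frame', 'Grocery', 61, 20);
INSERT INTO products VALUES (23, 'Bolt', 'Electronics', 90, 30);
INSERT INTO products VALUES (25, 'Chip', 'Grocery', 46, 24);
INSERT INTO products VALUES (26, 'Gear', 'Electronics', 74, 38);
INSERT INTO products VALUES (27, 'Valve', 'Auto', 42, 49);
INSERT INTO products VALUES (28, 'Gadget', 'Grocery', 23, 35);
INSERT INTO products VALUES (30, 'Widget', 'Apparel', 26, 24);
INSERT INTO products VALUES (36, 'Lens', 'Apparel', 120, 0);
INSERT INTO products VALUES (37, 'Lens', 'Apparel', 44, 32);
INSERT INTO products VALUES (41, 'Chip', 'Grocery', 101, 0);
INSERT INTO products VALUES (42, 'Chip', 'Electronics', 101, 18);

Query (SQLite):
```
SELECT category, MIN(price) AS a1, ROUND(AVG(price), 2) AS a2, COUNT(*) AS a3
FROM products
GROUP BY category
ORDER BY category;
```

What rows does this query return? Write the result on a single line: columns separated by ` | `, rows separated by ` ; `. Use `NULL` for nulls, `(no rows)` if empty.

Group products by category.
Per group compute: MIN(price), ROUND(AVG(price), 2), COUNT(*).
  Apparel: ids {10, 30, 36, 37} → MIN(price)=26, ROUND(AVG(price), 2)=70.75, COUNT(*)=4
  Auto: ids {12, 27} → MIN(price)=42, ROUND(AVG(price), 2)=71, COUNT(*)=2
  Electronics: ids {7, 23, 26, 42} → MIN(price)=21, ROUND(AVG(price), 2)=71.5, COUNT(*)=4
  Grocery: ids {17, 25, 28, 41} → MIN(price)=23, ROUND(AVG(price), 2)=57.75, COUNT(*)=4

Apparel | 26 | 70.75 | 4 ; Auto | 42 | 71 | 2 ; Electronics | 21 | 71.5 | 4 ; Grocery | 23 | 57.75 | 4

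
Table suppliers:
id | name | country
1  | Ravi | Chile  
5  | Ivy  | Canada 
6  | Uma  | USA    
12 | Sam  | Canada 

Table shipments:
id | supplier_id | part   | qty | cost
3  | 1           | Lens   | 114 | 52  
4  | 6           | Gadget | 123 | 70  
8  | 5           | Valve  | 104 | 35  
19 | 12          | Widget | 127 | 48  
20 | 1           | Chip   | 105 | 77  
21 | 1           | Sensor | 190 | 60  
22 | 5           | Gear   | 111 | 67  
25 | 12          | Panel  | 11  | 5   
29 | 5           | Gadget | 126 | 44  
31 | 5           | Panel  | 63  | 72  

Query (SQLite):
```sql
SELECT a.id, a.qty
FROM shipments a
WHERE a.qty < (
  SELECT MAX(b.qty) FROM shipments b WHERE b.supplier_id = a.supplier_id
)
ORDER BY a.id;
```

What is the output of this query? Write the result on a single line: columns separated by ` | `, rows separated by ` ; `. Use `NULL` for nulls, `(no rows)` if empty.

For each shipments row a, compute MAX(qty) over rows sharing a.supplier_id.
Keep row a if a.qty < that per-group MAX.
  supplier_id=1: MAX(qty) = 190
  supplier_id=5: MAX(qty) = 126
  supplier_id=6: MAX(qty) = 123
  supplier_id=12: MAX(qty) = 127

3 | 114 ; 8 | 104 ; 20 | 105 ; 22 | 111 ; 25 | 11 ; 31 | 63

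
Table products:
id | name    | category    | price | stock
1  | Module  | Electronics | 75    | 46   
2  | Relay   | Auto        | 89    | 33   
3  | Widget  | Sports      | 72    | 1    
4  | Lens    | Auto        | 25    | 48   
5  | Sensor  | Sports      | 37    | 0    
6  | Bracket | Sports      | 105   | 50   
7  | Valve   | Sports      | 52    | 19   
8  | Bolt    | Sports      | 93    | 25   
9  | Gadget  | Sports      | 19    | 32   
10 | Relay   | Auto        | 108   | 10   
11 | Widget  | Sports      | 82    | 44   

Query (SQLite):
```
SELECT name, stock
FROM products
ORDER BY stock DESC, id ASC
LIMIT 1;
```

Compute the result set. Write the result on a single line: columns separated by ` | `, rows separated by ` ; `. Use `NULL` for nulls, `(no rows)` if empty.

Sort by stock desc, tiebreak id asc: (50, id=6), (48, id=4), (46, id=1), (44, id=11) …. Take first 1.

Bracket | 50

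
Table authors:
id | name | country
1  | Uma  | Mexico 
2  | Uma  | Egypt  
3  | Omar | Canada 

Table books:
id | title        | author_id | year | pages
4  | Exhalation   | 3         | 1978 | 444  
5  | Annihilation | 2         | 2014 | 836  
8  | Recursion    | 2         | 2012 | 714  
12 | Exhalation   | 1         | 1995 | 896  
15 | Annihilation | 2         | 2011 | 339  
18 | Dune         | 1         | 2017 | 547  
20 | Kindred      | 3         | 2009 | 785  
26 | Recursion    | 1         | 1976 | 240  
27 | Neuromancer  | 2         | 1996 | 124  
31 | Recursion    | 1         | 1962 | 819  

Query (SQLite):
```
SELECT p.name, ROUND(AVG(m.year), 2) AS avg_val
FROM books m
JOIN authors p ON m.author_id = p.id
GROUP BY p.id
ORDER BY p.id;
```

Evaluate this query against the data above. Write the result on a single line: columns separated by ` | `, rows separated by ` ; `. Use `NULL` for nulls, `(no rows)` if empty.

Join each books row to its authors via author_id.
Group joined rows by authors.id; compute ROUND(AVG(m.year), 2) per group.
  1: ids {12, 18, 26, 31} → ROUND(AVG(m.year), 2)=1987.5
  2: ids {5, 8, 15, 27} → ROUND(AVG(m.year), 2)=2008.25
  3: ids {4, 20} → ROUND(AVG(m.year), 2)=1993.5

Uma | 1987.5 ; Uma | 2008.25 ; Omar | 1993.5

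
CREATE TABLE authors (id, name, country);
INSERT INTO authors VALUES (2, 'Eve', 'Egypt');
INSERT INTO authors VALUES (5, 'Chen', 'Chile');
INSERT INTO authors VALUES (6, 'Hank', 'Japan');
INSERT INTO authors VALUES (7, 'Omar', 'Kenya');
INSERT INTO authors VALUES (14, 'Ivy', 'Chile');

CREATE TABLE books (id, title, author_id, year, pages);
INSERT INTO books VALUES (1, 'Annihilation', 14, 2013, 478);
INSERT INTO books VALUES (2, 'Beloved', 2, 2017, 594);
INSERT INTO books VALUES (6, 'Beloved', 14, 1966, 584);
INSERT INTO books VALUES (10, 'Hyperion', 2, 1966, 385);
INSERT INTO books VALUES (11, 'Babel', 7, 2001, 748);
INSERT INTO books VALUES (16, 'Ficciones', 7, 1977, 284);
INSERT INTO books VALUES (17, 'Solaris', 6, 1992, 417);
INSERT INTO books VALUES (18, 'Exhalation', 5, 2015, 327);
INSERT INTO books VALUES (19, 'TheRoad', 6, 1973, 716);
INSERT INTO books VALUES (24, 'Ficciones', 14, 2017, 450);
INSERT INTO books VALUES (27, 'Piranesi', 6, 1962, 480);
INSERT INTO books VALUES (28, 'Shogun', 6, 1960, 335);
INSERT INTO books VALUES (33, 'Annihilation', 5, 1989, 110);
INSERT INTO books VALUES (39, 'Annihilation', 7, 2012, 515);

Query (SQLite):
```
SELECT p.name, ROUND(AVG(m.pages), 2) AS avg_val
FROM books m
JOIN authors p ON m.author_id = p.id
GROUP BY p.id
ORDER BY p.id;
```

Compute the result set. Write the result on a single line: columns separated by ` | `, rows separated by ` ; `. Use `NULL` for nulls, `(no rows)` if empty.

Eve | 489.5 ; Chen | 218.5 ; Hank | 487 ; Omar | 515.67 ; Ivy | 504

Join each books row to its authors via author_id.
Group joined rows by authors.id; compute ROUND(AVG(m.pages), 2) per group.
  2: ids {2, 10} → ROUND(AVG(m.pages), 2)=489.5
  5: ids {18, 33} → ROUND(AVG(m.pages), 2)=218.5
  6: ids {17, 19, 27, 28} → ROUND(AVG(m.pages), 2)=487
  7: ids {11, 16, 39} → ROUND(AVG(m.pages), 2)=515.67
  14: ids {1, 6, 24} → ROUND(AVG(m.pages), 2)=504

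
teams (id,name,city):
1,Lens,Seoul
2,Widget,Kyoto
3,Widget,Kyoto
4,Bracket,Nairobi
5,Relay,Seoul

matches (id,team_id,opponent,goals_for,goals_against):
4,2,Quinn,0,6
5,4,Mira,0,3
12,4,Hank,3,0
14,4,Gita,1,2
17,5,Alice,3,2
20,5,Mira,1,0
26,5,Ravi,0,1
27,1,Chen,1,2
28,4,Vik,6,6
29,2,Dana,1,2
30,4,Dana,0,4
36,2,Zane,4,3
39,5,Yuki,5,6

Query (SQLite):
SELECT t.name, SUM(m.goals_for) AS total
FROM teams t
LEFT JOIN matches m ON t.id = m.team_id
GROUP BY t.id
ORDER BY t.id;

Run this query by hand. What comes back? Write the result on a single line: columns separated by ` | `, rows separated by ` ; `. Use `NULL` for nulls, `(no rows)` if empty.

Lens | 1 ; Widget | 5 ; Widget | NULL ; Bracket | 10 ; Relay | 9

LEFT JOIN keeps every teams row; unmatched ones get NULL for matches columns.
Group by teams.id and compute SUM(m.goals_for). SUM over an all-NULL group is NULL.
  1: ids {27} → SUM(m.goals_for)=1
  2: ids {4, 29, 36} → SUM(m.goals_for)=5
  3: ids {—} → SUM(m.goals_for)=NULL
  4: ids {5, 12, 14, 28, 30} → SUM(m.goals_for)=10
  5: ids {17, 20, 26, 39} → SUM(m.goals_for)=9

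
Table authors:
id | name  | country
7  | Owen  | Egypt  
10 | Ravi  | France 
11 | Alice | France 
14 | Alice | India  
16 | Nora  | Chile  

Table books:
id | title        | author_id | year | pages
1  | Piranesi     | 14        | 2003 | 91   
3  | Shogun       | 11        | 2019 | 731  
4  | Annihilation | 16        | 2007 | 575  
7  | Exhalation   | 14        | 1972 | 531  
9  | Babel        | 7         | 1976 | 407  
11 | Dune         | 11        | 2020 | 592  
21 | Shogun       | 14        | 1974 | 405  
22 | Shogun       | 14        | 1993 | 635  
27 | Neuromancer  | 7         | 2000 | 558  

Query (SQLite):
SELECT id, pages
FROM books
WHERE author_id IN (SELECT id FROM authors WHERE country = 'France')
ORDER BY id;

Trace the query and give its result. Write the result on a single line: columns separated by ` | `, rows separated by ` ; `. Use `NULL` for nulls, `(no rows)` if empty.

3 | 731 ; 11 | 592

Inner query: authors.id where country = 'France'.
Outer: keep books rows whose author_id is in that set.
Inner query → {10, 11}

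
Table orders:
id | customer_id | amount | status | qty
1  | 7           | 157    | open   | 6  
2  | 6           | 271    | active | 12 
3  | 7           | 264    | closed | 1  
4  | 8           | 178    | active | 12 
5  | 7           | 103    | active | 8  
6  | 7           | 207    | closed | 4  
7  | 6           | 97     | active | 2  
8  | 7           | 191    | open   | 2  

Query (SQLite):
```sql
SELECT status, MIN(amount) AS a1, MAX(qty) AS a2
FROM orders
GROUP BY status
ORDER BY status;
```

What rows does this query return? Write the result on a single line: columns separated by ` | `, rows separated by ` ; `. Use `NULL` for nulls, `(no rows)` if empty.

Group orders by status.
Per group compute: MIN(amount), MAX(qty).
  active: ids {2, 4, 5, 7} → MIN(amount)=97, MAX(qty)=12
  closed: ids {3, 6} → MIN(amount)=207, MAX(qty)=4
  open: ids {1, 8} → MIN(amount)=157, MAX(qty)=6

active | 97 | 12 ; closed | 207 | 4 ; open | 157 | 6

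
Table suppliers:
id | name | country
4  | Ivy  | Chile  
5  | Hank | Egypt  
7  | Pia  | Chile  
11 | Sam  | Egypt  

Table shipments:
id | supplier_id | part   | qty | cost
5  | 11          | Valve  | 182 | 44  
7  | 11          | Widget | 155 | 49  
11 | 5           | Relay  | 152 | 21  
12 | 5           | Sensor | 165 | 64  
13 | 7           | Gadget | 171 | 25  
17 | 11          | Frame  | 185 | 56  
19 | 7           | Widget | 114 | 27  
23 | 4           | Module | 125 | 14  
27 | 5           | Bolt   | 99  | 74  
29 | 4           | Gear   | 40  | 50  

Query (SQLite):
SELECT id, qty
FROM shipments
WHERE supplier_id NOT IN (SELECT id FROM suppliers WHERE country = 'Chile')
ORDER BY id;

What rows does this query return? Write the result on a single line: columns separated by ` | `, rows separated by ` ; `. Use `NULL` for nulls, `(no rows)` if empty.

Inner query: suppliers.id where country = 'Chile'.
Outer: keep shipments rows whose supplier_id is not in that set.
Inner query → {4, 7}

5 | 182 ; 7 | 155 ; 11 | 152 ; 12 | 165 ; 17 | 185 ; 27 | 99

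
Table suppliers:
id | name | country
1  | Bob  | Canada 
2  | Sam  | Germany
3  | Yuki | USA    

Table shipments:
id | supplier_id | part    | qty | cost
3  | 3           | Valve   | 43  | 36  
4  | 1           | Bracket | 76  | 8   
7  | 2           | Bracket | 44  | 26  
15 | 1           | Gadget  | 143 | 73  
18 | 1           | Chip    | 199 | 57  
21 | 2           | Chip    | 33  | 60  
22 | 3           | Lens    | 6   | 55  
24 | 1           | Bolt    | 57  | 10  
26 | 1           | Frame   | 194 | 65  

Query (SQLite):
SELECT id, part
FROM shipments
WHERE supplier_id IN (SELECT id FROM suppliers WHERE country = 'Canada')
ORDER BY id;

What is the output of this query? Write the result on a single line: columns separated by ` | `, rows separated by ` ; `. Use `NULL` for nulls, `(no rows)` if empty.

4 | Bracket ; 15 | Gadget ; 18 | Chip ; 24 | Bolt ; 26 | Frame

Inner query: suppliers.id where country = 'Canada'.
Outer: keep shipments rows whose supplier_id is in that set.
Inner query → {1}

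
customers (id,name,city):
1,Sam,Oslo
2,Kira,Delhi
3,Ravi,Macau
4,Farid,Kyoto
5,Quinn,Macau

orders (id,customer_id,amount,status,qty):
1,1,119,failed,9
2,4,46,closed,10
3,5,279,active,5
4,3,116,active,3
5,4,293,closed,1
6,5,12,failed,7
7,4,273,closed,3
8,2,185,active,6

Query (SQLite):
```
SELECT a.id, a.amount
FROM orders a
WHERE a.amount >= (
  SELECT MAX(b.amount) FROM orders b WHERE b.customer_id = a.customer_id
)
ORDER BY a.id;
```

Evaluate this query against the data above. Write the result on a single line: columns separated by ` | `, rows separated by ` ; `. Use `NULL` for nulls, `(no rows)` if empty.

1 | 119 ; 3 | 279 ; 4 | 116 ; 5 | 293 ; 8 | 185

For each orders row a, compute MAX(amount) over rows sharing a.customer_id.
Keep row a if a.amount >= that per-group MAX.
  customer_id=1: MAX(amount) = 119
  customer_id=2: MAX(amount) = 185
  customer_id=3: MAX(amount) = 116
  customer_id=4: MAX(amount) = 293
  customer_id=5: MAX(amount) = 279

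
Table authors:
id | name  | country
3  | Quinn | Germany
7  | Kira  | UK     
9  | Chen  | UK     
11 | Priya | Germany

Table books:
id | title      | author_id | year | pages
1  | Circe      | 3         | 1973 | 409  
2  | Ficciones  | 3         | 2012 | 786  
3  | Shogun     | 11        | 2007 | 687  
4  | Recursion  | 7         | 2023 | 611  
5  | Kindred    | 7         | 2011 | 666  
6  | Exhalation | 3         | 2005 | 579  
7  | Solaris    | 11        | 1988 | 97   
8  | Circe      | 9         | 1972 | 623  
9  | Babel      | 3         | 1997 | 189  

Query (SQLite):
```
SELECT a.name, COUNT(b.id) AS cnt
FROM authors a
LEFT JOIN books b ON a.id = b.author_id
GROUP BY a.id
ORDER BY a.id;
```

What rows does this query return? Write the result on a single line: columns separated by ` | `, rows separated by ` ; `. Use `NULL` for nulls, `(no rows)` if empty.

LEFT JOIN keeps every authors row; unmatched ones get NULL for books columns.
Group by authors.id and compute COUNT(b.id). COUNT(col) of an all-NULL group is 0.
  3: ids {1, 2, 6, 9} → COUNT(b.id)=4
  7: ids {4, 5} → COUNT(b.id)=2
  9: ids {8} → COUNT(b.id)=1
  11: ids {3, 7} → COUNT(b.id)=2

Quinn | 4 ; Kira | 2 ; Chen | 1 ; Priya | 2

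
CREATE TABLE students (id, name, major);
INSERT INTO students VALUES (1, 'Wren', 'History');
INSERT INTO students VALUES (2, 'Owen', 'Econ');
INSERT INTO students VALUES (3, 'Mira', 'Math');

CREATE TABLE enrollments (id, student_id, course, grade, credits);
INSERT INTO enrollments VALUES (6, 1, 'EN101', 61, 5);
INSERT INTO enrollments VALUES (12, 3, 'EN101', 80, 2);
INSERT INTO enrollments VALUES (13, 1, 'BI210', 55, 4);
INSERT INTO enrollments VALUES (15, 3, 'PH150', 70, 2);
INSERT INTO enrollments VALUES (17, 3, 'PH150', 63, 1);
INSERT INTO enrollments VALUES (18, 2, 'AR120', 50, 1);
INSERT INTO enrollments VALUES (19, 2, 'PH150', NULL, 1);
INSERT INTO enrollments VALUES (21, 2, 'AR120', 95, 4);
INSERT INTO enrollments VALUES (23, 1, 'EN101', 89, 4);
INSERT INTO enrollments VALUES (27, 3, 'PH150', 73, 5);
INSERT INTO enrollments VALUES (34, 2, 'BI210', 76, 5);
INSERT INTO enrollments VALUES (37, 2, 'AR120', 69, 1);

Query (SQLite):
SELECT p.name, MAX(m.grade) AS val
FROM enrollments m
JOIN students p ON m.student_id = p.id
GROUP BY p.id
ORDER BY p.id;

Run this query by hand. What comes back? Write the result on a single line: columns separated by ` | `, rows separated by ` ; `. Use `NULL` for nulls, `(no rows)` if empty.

Join each enrollments row to its students via student_id.
Group joined rows by students.id; compute MAX(m.grade) per group.
  1: ids {6, 13, 23} → MAX(m.grade)=89
  2: ids {18, 19, 21, 34, 37} → MAX(m.grade)=95
  3: ids {12, 15, 17, 27} → MAX(m.grade)=80

Wren | 89 ; Owen | 95 ; Mira | 80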